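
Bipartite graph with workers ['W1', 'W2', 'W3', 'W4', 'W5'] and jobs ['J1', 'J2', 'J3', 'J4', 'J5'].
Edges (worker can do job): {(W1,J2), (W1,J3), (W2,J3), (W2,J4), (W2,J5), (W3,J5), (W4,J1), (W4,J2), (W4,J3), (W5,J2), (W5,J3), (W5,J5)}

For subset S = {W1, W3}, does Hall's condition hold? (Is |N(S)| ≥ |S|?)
Yes: |N(S)| = 3, |S| = 2

Subset S = {W1, W3}
Neighbors N(S) = {J2, J3, J5}

|N(S)| = 3, |S| = 2
Hall's condition: |N(S)| ≥ |S| is satisfied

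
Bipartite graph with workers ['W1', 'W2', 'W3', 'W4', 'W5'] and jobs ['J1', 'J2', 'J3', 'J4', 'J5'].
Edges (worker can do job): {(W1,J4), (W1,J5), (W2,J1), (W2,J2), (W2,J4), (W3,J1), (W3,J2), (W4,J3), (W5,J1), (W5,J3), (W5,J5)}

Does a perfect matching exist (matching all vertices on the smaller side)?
Yes, perfect matching exists (size 5)

Perfect matching: {(W1,J4), (W2,J1), (W3,J2), (W4,J3), (W5,J5)}
All 5 vertices on the smaller side are matched.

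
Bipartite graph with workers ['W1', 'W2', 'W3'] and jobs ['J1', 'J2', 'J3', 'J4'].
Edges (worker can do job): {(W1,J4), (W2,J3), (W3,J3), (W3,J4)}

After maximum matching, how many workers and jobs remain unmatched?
Unmatched: 1 workers, 2 jobs

Maximum matching size: 2
Workers: 3 total, 2 matched, 1 unmatched
Jobs: 4 total, 2 matched, 2 unmatched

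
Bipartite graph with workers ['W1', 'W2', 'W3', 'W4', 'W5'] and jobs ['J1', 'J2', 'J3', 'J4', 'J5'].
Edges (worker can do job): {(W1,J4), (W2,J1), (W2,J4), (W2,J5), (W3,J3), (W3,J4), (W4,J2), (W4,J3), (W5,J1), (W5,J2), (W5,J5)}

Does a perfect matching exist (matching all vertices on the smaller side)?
Yes, perfect matching exists (size 5)

Perfect matching: {(W1,J4), (W2,J5), (W3,J3), (W4,J2), (W5,J1)}
All 5 vertices on the smaller side are matched.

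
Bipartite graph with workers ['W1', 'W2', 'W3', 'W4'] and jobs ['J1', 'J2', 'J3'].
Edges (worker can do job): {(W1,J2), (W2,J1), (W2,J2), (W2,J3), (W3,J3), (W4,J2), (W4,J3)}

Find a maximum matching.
Matching: {(W2,J1), (W3,J3), (W4,J2)}

Maximum matching (size 3):
  W2 → J1
  W3 → J3
  W4 → J2

Each worker is assigned to at most one job, and each job to at most one worker.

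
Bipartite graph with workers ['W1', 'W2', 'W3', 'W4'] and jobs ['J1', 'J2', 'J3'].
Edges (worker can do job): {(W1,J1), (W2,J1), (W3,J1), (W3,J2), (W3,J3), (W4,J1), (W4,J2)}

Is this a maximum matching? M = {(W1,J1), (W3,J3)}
No, size 2 is not maximum

Proposed matching has size 2.
Maximum matching size for this graph: 3.

This is NOT maximum - can be improved to size 3.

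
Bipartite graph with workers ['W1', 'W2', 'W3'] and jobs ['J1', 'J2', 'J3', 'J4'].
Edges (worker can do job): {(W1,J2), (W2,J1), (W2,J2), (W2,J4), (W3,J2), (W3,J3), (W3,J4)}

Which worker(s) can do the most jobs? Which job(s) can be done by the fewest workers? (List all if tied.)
Most versatile: W2, W3 (3 jobs); Least covered: J1, J3 (1 workers)

Worker degrees (jobs they can do): W1:1, W2:3, W3:3
Job degrees (workers who can do it): J1:1, J2:3, J3:1, J4:2

Maximum worker degree is 3, achieved by: W2, W3
Minimum job degree is 1, achieved by: J1, J3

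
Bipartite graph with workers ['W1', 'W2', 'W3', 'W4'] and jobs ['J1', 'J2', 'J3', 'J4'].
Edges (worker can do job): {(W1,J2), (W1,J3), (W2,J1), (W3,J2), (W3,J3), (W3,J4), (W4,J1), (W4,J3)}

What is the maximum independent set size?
Maximum independent set = 4

By König's theorem:
- Min vertex cover = Max matching = 4
- Max independent set = Total vertices - Min vertex cover
- Max independent set = 8 - 4 = 4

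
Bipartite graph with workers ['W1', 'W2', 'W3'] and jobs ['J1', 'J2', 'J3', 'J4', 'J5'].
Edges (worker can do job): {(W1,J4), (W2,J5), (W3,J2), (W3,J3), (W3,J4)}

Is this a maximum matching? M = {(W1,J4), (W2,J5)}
No, size 2 is not maximum

Proposed matching has size 2.
Maximum matching size for this graph: 3.

This is NOT maximum - can be improved to size 3.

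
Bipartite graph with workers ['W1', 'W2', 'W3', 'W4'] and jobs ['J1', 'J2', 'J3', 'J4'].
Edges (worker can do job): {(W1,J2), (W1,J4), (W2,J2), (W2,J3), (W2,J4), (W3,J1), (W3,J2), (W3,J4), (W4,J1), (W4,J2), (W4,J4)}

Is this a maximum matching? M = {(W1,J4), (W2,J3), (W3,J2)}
No, size 3 is not maximum

Proposed matching has size 3.
Maximum matching size for this graph: 4.

This is NOT maximum - can be improved to size 4.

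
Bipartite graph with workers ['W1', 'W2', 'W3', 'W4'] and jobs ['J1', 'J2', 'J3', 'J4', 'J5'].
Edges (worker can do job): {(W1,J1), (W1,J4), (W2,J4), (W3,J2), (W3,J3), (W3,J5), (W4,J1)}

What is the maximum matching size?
Maximum matching size = 3

Maximum matching: {(W1,J4), (W3,J3), (W4,J1)}
Size: 3

This assigns 3 workers to 3 distinct jobs.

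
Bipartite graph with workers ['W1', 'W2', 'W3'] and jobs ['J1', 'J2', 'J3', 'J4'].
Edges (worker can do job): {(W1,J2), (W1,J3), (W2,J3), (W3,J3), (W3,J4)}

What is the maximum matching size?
Maximum matching size = 3

Maximum matching: {(W1,J2), (W2,J3), (W3,J4)}
Size: 3

This assigns 3 workers to 3 distinct jobs.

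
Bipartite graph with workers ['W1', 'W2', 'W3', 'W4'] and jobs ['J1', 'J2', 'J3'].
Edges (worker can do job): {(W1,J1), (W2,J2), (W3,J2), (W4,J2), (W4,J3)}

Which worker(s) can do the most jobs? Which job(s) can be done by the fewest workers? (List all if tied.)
Most versatile: W4 (2 jobs); Least covered: J1, J3 (1 workers)

Worker degrees (jobs they can do): W1:1, W2:1, W3:1, W4:2
Job degrees (workers who can do it): J1:1, J2:3, J3:1

Maximum worker degree is 2, achieved by: W4
Minimum job degree is 1, achieved by: J1, J3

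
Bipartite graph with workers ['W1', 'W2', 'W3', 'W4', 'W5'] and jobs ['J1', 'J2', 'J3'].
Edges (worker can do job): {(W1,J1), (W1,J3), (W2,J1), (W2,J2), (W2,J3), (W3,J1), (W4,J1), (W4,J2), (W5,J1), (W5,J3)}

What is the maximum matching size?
Maximum matching size = 3

Maximum matching: {(W3,J1), (W4,J2), (W5,J3)}
Size: 3

This assigns 3 workers to 3 distinct jobs.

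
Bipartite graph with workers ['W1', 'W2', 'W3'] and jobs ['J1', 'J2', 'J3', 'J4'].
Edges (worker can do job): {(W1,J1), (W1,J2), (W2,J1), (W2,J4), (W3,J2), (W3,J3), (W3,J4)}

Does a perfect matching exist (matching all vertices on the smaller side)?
Yes, perfect matching exists (size 3)

Perfect matching: {(W1,J1), (W2,J4), (W3,J3)}
All 3 vertices on the smaller side are matched.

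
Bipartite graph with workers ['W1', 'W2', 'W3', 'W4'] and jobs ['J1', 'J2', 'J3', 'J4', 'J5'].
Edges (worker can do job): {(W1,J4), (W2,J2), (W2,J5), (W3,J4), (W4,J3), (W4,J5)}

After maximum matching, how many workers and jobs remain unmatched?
Unmatched: 1 workers, 2 jobs

Maximum matching size: 3
Workers: 4 total, 3 matched, 1 unmatched
Jobs: 5 total, 3 matched, 2 unmatched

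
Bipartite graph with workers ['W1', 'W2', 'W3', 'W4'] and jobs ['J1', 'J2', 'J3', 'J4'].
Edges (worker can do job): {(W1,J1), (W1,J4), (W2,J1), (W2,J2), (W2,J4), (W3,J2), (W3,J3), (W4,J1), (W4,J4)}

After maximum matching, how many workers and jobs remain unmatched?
Unmatched: 0 workers, 0 jobs

Maximum matching size: 4
Workers: 4 total, 4 matched, 0 unmatched
Jobs: 4 total, 4 matched, 0 unmatched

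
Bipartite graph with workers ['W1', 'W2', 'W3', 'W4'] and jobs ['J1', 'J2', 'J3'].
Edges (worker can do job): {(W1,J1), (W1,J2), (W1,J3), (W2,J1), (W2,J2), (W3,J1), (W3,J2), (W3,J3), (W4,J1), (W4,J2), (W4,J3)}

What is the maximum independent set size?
Maximum independent set = 4

By König's theorem:
- Min vertex cover = Max matching = 3
- Max independent set = Total vertices - Min vertex cover
- Max independent set = 7 - 3 = 4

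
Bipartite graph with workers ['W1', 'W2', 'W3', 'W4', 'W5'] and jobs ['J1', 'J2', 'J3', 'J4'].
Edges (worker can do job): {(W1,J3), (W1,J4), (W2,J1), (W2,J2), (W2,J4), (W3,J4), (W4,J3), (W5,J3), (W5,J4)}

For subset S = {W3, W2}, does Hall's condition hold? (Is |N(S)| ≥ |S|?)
Yes: |N(S)| = 3, |S| = 2

Subset S = {W3, W2}
Neighbors N(S) = {J1, J2, J4}

|N(S)| = 3, |S| = 2
Hall's condition: |N(S)| ≥ |S| is satisfied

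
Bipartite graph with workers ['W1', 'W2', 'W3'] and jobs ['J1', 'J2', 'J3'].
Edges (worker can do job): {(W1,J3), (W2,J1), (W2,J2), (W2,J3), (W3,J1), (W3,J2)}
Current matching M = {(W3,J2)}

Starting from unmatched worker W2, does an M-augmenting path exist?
Yes: W2 → J2 → W3 → J1

An M-augmenting path alternates non-matching / matching edges, starting and ending at unmatched vertices.
Path: W2 → J2 → W3 → J1
(J1 is unmatched in M, so the path is augmenting.)
Flipping edges along this path would increase |M| from 1 to 2.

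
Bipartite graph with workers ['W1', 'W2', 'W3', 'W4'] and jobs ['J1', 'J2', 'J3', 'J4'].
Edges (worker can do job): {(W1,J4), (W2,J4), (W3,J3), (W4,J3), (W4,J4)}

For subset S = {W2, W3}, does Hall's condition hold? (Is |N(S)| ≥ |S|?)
Yes: |N(S)| = 2, |S| = 2

Subset S = {W2, W3}
Neighbors N(S) = {J3, J4}

|N(S)| = 2, |S| = 2
Hall's condition: |N(S)| ≥ |S| is satisfied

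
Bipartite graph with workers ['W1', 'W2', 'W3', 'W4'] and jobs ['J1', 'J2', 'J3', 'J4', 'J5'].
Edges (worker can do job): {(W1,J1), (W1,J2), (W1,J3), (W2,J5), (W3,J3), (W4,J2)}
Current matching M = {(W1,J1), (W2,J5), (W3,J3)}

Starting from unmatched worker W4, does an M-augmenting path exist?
Yes: W4 → J2

An M-augmenting path alternates non-matching / matching edges, starting and ending at unmatched vertices.
Path: W4 → J2
(J2 is unmatched in M, so the path is augmenting.)
Flipping edges along this path would increase |M| from 3 to 4.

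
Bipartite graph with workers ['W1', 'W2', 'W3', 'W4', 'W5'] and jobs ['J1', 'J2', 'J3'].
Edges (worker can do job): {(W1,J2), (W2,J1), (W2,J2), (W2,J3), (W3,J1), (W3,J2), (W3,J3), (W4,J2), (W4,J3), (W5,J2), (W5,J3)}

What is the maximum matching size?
Maximum matching size = 3

Maximum matching: {(W2,J1), (W3,J3), (W5,J2)}
Size: 3

This assigns 3 workers to 3 distinct jobs.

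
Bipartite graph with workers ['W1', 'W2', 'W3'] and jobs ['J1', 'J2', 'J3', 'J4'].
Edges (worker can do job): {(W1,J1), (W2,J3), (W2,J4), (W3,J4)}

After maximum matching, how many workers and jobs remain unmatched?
Unmatched: 0 workers, 1 jobs

Maximum matching size: 3
Workers: 3 total, 3 matched, 0 unmatched
Jobs: 4 total, 3 matched, 1 unmatched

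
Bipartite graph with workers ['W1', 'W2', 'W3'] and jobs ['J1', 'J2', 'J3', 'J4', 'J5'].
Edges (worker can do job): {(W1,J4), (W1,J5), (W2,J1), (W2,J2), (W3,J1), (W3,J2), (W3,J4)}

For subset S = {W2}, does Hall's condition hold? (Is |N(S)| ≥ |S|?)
Yes: |N(S)| = 2, |S| = 1

Subset S = {W2}
Neighbors N(S) = {J1, J2}

|N(S)| = 2, |S| = 1
Hall's condition: |N(S)| ≥ |S| is satisfied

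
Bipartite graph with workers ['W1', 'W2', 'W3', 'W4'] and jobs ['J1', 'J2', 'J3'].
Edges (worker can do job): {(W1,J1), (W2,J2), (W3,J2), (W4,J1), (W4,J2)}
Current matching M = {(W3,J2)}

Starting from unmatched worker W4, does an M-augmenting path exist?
Yes: W4 → J1

An M-augmenting path alternates non-matching / matching edges, starting and ending at unmatched vertices.
Path: W4 → J1
(J1 is unmatched in M, so the path is augmenting.)
Flipping edges along this path would increase |M| from 1 to 2.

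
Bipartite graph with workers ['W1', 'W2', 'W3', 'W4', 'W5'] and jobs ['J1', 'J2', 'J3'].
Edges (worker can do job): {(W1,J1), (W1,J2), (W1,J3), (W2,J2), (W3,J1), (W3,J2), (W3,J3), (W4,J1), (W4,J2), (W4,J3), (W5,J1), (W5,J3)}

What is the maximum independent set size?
Maximum independent set = 5

By König's theorem:
- Min vertex cover = Max matching = 3
- Max independent set = Total vertices - Min vertex cover
- Max independent set = 8 - 3 = 5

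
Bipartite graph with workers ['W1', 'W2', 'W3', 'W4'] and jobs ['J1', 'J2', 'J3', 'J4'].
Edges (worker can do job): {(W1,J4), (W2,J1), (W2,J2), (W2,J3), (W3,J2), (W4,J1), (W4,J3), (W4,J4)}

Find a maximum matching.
Matching: {(W1,J4), (W2,J3), (W3,J2), (W4,J1)}

Maximum matching (size 4):
  W1 → J4
  W2 → J3
  W3 → J2
  W4 → J1

Each worker is assigned to at most one job, and each job to at most one worker.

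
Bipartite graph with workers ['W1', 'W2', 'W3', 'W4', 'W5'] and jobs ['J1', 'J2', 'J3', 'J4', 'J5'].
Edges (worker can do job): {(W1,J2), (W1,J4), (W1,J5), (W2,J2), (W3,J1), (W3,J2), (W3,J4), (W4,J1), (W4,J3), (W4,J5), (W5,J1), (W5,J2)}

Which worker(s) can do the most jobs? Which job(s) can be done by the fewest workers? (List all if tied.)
Most versatile: W1, W3, W4 (3 jobs); Least covered: J3 (1 workers)

Worker degrees (jobs they can do): W1:3, W2:1, W3:3, W4:3, W5:2
Job degrees (workers who can do it): J1:3, J2:4, J3:1, J4:2, J5:2

Maximum worker degree is 3, achieved by: W1, W3, W4
Minimum job degree is 1, achieved by: J3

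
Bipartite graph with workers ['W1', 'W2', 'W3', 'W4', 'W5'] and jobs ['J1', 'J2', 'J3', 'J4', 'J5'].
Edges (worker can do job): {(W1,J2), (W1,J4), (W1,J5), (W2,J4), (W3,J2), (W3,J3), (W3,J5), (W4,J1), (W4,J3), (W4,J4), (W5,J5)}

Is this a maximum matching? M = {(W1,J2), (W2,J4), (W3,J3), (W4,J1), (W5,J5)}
Yes, size 5 is maximum

Proposed matching has size 5.
Maximum matching size for this graph: 5.

This is a maximum matching.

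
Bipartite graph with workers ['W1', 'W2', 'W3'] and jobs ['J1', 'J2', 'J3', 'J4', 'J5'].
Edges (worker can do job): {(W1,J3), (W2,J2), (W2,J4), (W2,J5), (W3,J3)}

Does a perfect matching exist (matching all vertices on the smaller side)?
No, maximum matching has size 2 < 3

Maximum matching has size 2, need 3 for perfect matching.
Unmatched workers: ['W1']
Unmatched jobs: ['J5', 'J1', 'J4']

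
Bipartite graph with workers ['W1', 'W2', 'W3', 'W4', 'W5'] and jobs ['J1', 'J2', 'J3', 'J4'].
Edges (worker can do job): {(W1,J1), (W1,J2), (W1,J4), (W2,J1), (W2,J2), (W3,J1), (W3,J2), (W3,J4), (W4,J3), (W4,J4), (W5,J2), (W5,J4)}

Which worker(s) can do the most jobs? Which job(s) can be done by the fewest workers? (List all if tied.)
Most versatile: W1, W3 (3 jobs); Least covered: J3 (1 workers)

Worker degrees (jobs they can do): W1:3, W2:2, W3:3, W4:2, W5:2
Job degrees (workers who can do it): J1:3, J2:4, J3:1, J4:4

Maximum worker degree is 3, achieved by: W1, W3
Minimum job degree is 1, achieved by: J3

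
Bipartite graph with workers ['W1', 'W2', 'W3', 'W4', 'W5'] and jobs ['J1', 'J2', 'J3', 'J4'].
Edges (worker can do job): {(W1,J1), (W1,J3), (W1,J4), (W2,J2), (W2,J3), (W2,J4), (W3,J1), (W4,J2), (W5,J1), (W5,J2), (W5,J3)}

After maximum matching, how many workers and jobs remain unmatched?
Unmatched: 1 workers, 0 jobs

Maximum matching size: 4
Workers: 5 total, 4 matched, 1 unmatched
Jobs: 4 total, 4 matched, 0 unmatched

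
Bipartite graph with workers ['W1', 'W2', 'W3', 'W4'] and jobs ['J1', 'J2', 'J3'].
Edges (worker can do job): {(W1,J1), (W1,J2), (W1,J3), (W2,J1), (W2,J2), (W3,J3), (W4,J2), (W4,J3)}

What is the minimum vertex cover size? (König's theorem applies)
Minimum vertex cover size = 3

By König's theorem: in bipartite graphs,
min vertex cover = max matching = 3

Maximum matching has size 3, so minimum vertex cover also has size 3.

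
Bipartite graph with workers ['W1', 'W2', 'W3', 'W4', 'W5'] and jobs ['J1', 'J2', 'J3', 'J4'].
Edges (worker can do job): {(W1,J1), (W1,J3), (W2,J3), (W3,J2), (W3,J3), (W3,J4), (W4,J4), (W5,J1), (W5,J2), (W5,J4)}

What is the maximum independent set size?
Maximum independent set = 5

By König's theorem:
- Min vertex cover = Max matching = 4
- Max independent set = Total vertices - Min vertex cover
- Max independent set = 9 - 4 = 5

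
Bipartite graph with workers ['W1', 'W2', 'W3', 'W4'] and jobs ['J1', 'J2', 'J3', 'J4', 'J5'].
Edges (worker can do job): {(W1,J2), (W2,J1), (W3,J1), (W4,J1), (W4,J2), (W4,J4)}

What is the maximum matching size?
Maximum matching size = 3

Maximum matching: {(W1,J2), (W3,J1), (W4,J4)}
Size: 3

This assigns 3 workers to 3 distinct jobs.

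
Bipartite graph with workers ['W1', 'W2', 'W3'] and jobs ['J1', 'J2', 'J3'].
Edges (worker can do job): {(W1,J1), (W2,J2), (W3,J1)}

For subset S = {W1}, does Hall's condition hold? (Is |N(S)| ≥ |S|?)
Yes: |N(S)| = 1, |S| = 1

Subset S = {W1}
Neighbors N(S) = {J1}

|N(S)| = 1, |S| = 1
Hall's condition: |N(S)| ≥ |S| is satisfied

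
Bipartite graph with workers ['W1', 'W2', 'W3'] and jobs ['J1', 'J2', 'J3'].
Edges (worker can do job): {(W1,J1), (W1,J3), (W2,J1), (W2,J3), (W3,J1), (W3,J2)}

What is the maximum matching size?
Maximum matching size = 3

Maximum matching: {(W1,J3), (W2,J1), (W3,J2)}
Size: 3

This assigns 3 workers to 3 distinct jobs.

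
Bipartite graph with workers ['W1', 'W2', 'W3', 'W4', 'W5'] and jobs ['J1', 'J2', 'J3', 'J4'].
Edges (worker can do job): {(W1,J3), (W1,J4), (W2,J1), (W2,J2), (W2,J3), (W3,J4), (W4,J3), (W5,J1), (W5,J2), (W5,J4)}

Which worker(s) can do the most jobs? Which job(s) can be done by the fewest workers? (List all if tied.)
Most versatile: W2, W5 (3 jobs); Least covered: J1, J2 (2 workers)

Worker degrees (jobs they can do): W1:2, W2:3, W3:1, W4:1, W5:3
Job degrees (workers who can do it): J1:2, J2:2, J3:3, J4:3

Maximum worker degree is 3, achieved by: W2, W5
Minimum job degree is 2, achieved by: J1, J2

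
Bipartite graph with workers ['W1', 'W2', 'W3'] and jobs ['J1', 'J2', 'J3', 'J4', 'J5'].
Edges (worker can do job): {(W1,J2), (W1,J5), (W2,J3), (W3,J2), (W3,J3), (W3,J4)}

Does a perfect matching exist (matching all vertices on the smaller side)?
Yes, perfect matching exists (size 3)

Perfect matching: {(W1,J2), (W2,J3), (W3,J4)}
All 3 vertices on the smaller side are matched.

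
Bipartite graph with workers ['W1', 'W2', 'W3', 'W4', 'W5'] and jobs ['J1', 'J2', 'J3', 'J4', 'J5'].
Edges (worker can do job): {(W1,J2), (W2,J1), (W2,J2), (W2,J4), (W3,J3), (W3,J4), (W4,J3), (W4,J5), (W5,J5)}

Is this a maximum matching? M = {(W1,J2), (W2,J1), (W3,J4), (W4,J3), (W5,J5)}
Yes, size 5 is maximum

Proposed matching has size 5.
Maximum matching size for this graph: 5.

This is a maximum matching.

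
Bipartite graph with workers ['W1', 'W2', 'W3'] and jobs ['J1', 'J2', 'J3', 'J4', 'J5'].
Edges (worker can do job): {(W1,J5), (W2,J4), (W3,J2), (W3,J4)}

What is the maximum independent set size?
Maximum independent set = 5

By König's theorem:
- Min vertex cover = Max matching = 3
- Max independent set = Total vertices - Min vertex cover
- Max independent set = 8 - 3 = 5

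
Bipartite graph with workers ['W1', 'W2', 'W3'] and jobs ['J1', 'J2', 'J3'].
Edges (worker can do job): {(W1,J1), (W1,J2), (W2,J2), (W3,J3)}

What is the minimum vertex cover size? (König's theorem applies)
Minimum vertex cover size = 3

By König's theorem: in bipartite graphs,
min vertex cover = max matching = 3

Maximum matching has size 3, so minimum vertex cover also has size 3.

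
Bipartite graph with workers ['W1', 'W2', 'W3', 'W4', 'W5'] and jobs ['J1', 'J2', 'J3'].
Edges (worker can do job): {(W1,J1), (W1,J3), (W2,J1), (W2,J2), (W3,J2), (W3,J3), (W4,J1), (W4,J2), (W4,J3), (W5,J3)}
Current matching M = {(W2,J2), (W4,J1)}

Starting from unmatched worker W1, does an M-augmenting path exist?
Yes: W1 → J1 → W4 → J3

An M-augmenting path alternates non-matching / matching edges, starting and ending at unmatched vertices.
Path: W1 → J1 → W4 → J3
(J3 is unmatched in M, so the path is augmenting.)
Flipping edges along this path would increase |M| from 2 to 3.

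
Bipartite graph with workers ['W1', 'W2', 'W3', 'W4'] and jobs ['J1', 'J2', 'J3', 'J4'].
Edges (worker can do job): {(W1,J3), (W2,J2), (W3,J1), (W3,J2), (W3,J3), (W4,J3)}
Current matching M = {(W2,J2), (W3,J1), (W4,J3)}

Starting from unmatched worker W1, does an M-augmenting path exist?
No augmenting path from W1

Alternating search from W1 reaches jobs: {J3}.
Every reachable job is already matched in M, and following those matched edges back to workers exposes no further unvisited jobs.
No M-augmenting path from W1 exists.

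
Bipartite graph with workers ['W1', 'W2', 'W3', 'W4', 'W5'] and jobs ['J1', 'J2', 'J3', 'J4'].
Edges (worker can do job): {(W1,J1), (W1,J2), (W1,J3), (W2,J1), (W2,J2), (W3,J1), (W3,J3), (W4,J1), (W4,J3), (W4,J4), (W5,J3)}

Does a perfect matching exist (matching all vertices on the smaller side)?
Yes, perfect matching exists (size 4)

Perfect matching: {(W1,J2), (W3,J1), (W4,J4), (W5,J3)}
All 4 vertices on the smaller side are matched.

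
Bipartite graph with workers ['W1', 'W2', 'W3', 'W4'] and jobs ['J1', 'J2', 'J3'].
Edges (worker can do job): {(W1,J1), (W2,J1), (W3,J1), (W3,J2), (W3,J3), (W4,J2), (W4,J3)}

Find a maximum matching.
Matching: {(W1,J1), (W3,J3), (W4,J2)}

Maximum matching (size 3):
  W1 → J1
  W3 → J3
  W4 → J2

Each worker is assigned to at most one job, and each job to at most one worker.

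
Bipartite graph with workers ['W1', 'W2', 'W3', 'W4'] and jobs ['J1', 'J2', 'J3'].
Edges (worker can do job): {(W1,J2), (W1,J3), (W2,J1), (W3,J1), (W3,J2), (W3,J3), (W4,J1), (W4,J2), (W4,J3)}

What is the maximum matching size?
Maximum matching size = 3

Maximum matching: {(W2,J1), (W3,J3), (W4,J2)}
Size: 3

This assigns 3 workers to 3 distinct jobs.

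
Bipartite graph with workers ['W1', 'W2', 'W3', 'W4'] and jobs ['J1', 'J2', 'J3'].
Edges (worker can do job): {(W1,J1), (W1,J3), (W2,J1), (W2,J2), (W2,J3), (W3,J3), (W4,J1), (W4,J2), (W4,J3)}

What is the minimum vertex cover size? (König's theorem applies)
Minimum vertex cover size = 3

By König's theorem: in bipartite graphs,
min vertex cover = max matching = 3

Maximum matching has size 3, so minimum vertex cover also has size 3.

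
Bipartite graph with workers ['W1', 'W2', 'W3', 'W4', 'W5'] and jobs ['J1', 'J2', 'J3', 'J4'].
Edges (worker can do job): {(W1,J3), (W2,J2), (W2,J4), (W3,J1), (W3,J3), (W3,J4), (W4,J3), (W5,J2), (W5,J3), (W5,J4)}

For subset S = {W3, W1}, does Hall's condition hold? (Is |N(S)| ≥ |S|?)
Yes: |N(S)| = 3, |S| = 2

Subset S = {W3, W1}
Neighbors N(S) = {J1, J3, J4}

|N(S)| = 3, |S| = 2
Hall's condition: |N(S)| ≥ |S| is satisfied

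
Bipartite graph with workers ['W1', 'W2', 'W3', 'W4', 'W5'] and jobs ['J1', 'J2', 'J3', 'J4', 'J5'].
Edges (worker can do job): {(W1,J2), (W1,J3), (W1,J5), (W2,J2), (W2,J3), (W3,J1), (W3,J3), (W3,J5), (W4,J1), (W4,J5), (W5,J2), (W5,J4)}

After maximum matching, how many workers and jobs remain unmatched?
Unmatched: 0 workers, 0 jobs

Maximum matching size: 5
Workers: 5 total, 5 matched, 0 unmatched
Jobs: 5 total, 5 matched, 0 unmatched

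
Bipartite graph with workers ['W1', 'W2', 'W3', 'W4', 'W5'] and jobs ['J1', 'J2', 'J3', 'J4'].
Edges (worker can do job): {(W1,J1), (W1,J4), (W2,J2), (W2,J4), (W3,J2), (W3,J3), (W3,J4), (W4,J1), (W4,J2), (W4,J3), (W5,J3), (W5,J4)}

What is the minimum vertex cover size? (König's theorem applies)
Minimum vertex cover size = 4

By König's theorem: in bipartite graphs,
min vertex cover = max matching = 4

Maximum matching has size 4, so minimum vertex cover also has size 4.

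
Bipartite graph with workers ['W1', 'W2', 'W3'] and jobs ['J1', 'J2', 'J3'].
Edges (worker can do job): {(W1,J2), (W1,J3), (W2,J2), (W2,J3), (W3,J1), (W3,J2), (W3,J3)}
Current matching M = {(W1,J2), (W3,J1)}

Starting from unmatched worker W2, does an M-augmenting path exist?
Yes: W2 → J2 → W1 → J3

An M-augmenting path alternates non-matching / matching edges, starting and ending at unmatched vertices.
Path: W2 → J2 → W1 → J3
(J3 is unmatched in M, so the path is augmenting.)
Flipping edges along this path would increase |M| from 2 to 3.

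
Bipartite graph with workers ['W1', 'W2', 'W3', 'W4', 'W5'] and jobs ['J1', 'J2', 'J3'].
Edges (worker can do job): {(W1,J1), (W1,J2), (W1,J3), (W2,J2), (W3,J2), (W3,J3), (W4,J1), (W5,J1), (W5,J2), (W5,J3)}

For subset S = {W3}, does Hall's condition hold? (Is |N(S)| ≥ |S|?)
Yes: |N(S)| = 2, |S| = 1

Subset S = {W3}
Neighbors N(S) = {J2, J3}

|N(S)| = 2, |S| = 1
Hall's condition: |N(S)| ≥ |S| is satisfied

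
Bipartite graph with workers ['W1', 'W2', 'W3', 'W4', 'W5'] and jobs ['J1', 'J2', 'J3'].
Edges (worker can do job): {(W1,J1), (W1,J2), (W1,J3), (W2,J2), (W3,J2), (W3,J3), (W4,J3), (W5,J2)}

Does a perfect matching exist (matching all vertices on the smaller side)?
Yes, perfect matching exists (size 3)

Perfect matching: {(W1,J1), (W3,J2), (W4,J3)}
All 3 vertices on the smaller side are matched.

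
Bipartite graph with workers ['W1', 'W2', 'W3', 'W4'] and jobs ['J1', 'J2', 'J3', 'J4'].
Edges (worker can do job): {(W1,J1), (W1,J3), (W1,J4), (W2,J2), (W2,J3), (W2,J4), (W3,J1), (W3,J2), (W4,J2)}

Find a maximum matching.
Matching: {(W1,J4), (W2,J3), (W3,J1), (W4,J2)}

Maximum matching (size 4):
  W1 → J4
  W2 → J3
  W3 → J1
  W4 → J2

Each worker is assigned to at most one job, and each job to at most one worker.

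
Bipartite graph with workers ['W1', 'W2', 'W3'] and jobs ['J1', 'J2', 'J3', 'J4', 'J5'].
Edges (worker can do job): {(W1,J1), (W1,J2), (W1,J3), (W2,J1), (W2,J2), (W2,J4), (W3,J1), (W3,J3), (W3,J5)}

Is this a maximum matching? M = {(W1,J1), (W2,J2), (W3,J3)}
Yes, size 3 is maximum

Proposed matching has size 3.
Maximum matching size for this graph: 3.

This is a maximum matching.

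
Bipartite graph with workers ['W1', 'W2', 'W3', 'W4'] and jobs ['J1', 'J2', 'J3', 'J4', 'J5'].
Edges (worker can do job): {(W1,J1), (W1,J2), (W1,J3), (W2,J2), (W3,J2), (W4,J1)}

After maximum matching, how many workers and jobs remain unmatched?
Unmatched: 1 workers, 2 jobs

Maximum matching size: 3
Workers: 4 total, 3 matched, 1 unmatched
Jobs: 5 total, 3 matched, 2 unmatched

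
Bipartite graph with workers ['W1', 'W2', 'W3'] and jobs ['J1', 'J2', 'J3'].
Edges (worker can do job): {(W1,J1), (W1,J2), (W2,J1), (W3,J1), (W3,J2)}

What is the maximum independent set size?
Maximum independent set = 4

By König's theorem:
- Min vertex cover = Max matching = 2
- Max independent set = Total vertices - Min vertex cover
- Max independent set = 6 - 2 = 4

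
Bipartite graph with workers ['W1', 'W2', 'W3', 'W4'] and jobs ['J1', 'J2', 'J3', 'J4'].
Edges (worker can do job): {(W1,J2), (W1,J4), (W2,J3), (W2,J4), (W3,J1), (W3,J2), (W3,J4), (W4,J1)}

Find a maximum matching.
Matching: {(W1,J2), (W2,J3), (W3,J4), (W4,J1)}

Maximum matching (size 4):
  W1 → J2
  W2 → J3
  W3 → J4
  W4 → J1

Each worker is assigned to at most one job, and each job to at most one worker.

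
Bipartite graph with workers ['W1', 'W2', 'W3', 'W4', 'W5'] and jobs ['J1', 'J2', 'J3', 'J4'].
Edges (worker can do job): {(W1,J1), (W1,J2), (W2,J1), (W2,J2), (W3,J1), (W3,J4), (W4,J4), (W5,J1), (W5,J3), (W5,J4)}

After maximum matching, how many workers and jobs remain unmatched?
Unmatched: 1 workers, 0 jobs

Maximum matching size: 4
Workers: 5 total, 4 matched, 1 unmatched
Jobs: 4 total, 4 matched, 0 unmatched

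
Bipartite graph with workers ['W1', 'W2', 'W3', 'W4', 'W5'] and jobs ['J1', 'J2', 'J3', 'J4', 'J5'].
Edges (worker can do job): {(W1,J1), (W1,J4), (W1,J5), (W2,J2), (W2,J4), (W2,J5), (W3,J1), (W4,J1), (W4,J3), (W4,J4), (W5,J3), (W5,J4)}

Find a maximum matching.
Matching: {(W1,J5), (W2,J2), (W3,J1), (W4,J4), (W5,J3)}

Maximum matching (size 5):
  W1 → J5
  W2 → J2
  W3 → J1
  W4 → J4
  W5 → J3

Each worker is assigned to at most one job, and each job to at most one worker.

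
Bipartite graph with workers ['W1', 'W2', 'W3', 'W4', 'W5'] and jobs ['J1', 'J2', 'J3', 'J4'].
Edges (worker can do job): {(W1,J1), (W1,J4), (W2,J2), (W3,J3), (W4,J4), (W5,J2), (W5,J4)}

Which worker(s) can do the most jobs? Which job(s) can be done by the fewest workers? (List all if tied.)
Most versatile: W1, W5 (2 jobs); Least covered: J1, J3 (1 workers)

Worker degrees (jobs they can do): W1:2, W2:1, W3:1, W4:1, W5:2
Job degrees (workers who can do it): J1:1, J2:2, J3:1, J4:3

Maximum worker degree is 2, achieved by: W1, W5
Minimum job degree is 1, achieved by: J1, J3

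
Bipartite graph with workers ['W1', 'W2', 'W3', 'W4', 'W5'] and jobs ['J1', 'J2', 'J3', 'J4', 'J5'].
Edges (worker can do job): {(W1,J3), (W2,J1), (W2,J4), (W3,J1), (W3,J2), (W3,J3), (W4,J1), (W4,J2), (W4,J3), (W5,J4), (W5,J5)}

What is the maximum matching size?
Maximum matching size = 5

Maximum matching: {(W1,J3), (W2,J4), (W3,J1), (W4,J2), (W5,J5)}
Size: 5

This assigns 5 workers to 5 distinct jobs.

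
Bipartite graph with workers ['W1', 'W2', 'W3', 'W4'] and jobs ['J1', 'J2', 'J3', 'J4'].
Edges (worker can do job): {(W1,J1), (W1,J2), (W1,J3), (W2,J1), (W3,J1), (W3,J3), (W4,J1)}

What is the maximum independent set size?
Maximum independent set = 5

By König's theorem:
- Min vertex cover = Max matching = 3
- Max independent set = Total vertices - Min vertex cover
- Max independent set = 8 - 3 = 5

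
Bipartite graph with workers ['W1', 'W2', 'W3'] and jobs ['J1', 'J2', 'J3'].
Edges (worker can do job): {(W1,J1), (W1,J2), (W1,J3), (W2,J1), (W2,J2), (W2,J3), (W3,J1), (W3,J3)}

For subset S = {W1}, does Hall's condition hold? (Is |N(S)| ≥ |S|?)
Yes: |N(S)| = 3, |S| = 1

Subset S = {W1}
Neighbors N(S) = {J1, J2, J3}

|N(S)| = 3, |S| = 1
Hall's condition: |N(S)| ≥ |S| is satisfied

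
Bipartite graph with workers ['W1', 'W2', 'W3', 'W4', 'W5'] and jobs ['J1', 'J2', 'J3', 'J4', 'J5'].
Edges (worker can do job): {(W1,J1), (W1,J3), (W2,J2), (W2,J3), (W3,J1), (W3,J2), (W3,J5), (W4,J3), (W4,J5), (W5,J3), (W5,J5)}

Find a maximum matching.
Matching: {(W2,J2), (W3,J1), (W4,J5), (W5,J3)}

Maximum matching (size 4):
  W2 → J2
  W3 → J1
  W4 → J5
  W5 → J3

Each worker is assigned to at most one job, and each job to at most one worker.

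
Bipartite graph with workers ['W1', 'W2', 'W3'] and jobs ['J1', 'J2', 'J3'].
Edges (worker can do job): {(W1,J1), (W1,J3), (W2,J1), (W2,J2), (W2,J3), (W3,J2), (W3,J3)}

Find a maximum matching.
Matching: {(W1,J1), (W2,J2), (W3,J3)}

Maximum matching (size 3):
  W1 → J1
  W2 → J2
  W3 → J3

Each worker is assigned to at most one job, and each job to at most one worker.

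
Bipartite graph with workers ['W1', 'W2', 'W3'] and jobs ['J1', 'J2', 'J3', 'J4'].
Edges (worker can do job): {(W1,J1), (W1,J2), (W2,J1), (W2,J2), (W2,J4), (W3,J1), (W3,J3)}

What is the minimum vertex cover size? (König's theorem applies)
Minimum vertex cover size = 3

By König's theorem: in bipartite graphs,
min vertex cover = max matching = 3

Maximum matching has size 3, so minimum vertex cover also has size 3.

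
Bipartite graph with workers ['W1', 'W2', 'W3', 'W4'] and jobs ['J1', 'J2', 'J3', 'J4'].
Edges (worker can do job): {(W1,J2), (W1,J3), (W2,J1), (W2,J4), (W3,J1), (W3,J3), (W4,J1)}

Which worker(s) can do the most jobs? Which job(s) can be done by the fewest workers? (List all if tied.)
Most versatile: W1, W2, W3 (2 jobs); Least covered: J2, J4 (1 workers)

Worker degrees (jobs they can do): W1:2, W2:2, W3:2, W4:1
Job degrees (workers who can do it): J1:3, J2:1, J3:2, J4:1

Maximum worker degree is 2, achieved by: W1, W2, W3
Minimum job degree is 1, achieved by: J2, J4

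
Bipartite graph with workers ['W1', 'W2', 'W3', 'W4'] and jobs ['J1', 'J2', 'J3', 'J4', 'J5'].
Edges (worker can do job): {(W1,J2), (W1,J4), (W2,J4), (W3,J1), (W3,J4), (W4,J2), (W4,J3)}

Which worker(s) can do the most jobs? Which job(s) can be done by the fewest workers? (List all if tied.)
Most versatile: W1, W3, W4 (2 jobs); Least covered: J5 (0 workers)

Worker degrees (jobs they can do): W1:2, W2:1, W3:2, W4:2
Job degrees (workers who can do it): J1:1, J2:2, J3:1, J4:3, J5:0

Maximum worker degree is 2, achieved by: W1, W3, W4
Minimum job degree is 0, achieved by: J5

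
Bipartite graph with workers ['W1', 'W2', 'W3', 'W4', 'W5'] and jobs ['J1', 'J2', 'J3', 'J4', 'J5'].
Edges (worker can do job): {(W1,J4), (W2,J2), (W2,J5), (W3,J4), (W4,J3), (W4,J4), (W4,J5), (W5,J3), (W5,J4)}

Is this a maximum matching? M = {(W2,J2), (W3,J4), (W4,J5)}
No, size 3 is not maximum

Proposed matching has size 3.
Maximum matching size for this graph: 4.

This is NOT maximum - can be improved to size 4.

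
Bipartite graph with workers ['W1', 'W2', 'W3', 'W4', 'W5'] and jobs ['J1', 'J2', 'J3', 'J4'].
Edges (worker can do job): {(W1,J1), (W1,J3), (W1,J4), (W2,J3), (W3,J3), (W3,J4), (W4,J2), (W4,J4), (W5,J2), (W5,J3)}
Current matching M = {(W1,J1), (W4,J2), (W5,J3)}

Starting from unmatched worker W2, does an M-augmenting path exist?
Yes: W2 → J3 → W5 → J2 → W4 → J4

An M-augmenting path alternates non-matching / matching edges, starting and ending at unmatched vertices.
Path: W2 → J3 → W5 → J2 → W4 → J4
(J4 is unmatched in M, so the path is augmenting.)
Flipping edges along this path would increase |M| from 3 to 4.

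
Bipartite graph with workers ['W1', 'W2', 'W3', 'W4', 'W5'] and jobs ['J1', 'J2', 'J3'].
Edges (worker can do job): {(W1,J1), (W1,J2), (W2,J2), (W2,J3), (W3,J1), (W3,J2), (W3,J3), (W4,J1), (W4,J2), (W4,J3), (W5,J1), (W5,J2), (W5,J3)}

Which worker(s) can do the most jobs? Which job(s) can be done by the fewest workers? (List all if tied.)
Most versatile: W3, W4, W5 (3 jobs); Least covered: J1, J3 (4 workers)

Worker degrees (jobs they can do): W1:2, W2:2, W3:3, W4:3, W5:3
Job degrees (workers who can do it): J1:4, J2:5, J3:4

Maximum worker degree is 3, achieved by: W3, W4, W5
Minimum job degree is 4, achieved by: J1, J3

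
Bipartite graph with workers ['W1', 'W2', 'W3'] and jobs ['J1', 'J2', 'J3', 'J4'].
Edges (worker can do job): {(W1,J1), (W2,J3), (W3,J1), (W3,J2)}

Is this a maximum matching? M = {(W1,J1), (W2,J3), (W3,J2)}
Yes, size 3 is maximum

Proposed matching has size 3.
Maximum matching size for this graph: 3.

This is a maximum matching.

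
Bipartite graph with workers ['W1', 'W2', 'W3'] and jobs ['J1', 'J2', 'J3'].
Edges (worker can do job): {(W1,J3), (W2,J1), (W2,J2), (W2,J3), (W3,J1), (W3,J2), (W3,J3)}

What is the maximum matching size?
Maximum matching size = 3

Maximum matching: {(W1,J3), (W2,J1), (W3,J2)}
Size: 3

This assigns 3 workers to 3 distinct jobs.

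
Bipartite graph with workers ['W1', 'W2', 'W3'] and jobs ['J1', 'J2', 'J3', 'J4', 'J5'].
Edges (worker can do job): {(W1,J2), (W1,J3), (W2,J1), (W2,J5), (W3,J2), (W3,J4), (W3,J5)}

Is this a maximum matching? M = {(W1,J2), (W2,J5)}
No, size 2 is not maximum

Proposed matching has size 2.
Maximum matching size for this graph: 3.

This is NOT maximum - can be improved to size 3.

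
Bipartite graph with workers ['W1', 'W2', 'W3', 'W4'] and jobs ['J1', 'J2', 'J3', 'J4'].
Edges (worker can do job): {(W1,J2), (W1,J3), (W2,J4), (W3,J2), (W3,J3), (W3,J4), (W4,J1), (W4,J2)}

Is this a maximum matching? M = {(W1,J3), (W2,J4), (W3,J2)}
No, size 3 is not maximum

Proposed matching has size 3.
Maximum matching size for this graph: 4.

This is NOT maximum - can be improved to size 4.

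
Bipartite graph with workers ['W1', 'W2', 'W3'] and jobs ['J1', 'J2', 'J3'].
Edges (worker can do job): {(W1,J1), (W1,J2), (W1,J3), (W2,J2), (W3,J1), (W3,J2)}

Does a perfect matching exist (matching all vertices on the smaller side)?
Yes, perfect matching exists (size 3)

Perfect matching: {(W1,J3), (W2,J2), (W3,J1)}
All 3 vertices on the smaller side are matched.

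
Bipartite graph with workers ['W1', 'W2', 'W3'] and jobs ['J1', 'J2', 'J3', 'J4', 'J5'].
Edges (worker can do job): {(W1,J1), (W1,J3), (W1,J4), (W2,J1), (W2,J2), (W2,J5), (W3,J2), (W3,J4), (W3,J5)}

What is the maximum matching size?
Maximum matching size = 3

Maximum matching: {(W1,J3), (W2,J2), (W3,J5)}
Size: 3

This assigns 3 workers to 3 distinct jobs.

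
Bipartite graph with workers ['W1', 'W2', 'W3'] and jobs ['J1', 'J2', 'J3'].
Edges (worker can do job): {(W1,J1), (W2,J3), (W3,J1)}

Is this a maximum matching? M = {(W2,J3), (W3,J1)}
Yes, size 2 is maximum

Proposed matching has size 2.
Maximum matching size for this graph: 2.

This is a maximum matching.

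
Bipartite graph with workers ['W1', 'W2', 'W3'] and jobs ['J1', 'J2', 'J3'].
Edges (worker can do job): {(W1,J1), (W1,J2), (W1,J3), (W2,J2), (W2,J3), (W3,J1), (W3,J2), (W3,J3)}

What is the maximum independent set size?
Maximum independent set = 3

By König's theorem:
- Min vertex cover = Max matching = 3
- Max independent set = Total vertices - Min vertex cover
- Max independent set = 6 - 3 = 3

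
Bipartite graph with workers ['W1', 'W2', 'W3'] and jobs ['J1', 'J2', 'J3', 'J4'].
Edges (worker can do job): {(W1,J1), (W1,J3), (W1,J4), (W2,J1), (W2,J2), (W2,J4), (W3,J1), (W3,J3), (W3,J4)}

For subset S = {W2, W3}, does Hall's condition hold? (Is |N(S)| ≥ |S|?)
Yes: |N(S)| = 4, |S| = 2

Subset S = {W2, W3}
Neighbors N(S) = {J1, J2, J3, J4}

|N(S)| = 4, |S| = 2
Hall's condition: |N(S)| ≥ |S| is satisfied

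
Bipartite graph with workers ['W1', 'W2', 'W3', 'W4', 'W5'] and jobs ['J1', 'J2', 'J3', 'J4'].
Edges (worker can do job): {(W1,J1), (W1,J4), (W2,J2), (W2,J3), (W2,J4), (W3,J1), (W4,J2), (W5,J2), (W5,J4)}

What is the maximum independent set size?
Maximum independent set = 5

By König's theorem:
- Min vertex cover = Max matching = 4
- Max independent set = Total vertices - Min vertex cover
- Max independent set = 9 - 4 = 5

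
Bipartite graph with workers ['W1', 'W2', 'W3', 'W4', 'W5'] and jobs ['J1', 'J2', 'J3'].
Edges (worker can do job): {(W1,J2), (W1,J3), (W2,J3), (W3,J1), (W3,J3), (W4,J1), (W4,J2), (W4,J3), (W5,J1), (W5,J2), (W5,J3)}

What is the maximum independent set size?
Maximum independent set = 5

By König's theorem:
- Min vertex cover = Max matching = 3
- Max independent set = Total vertices - Min vertex cover
- Max independent set = 8 - 3 = 5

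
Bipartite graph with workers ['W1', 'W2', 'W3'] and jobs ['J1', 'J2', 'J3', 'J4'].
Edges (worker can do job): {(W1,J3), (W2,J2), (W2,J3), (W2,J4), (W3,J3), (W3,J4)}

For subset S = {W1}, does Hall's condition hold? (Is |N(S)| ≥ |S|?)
Yes: |N(S)| = 1, |S| = 1

Subset S = {W1}
Neighbors N(S) = {J3}

|N(S)| = 1, |S| = 1
Hall's condition: |N(S)| ≥ |S| is satisfied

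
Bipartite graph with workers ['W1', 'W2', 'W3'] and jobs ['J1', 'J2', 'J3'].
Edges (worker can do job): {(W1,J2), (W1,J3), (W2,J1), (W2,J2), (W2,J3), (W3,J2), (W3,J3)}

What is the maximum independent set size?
Maximum independent set = 3

By König's theorem:
- Min vertex cover = Max matching = 3
- Max independent set = Total vertices - Min vertex cover
- Max independent set = 6 - 3 = 3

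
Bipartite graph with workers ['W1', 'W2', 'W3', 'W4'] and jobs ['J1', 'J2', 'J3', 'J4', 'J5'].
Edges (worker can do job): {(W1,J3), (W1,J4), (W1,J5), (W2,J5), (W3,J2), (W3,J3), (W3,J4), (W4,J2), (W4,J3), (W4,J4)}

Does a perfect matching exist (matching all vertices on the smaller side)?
Yes, perfect matching exists (size 4)

Perfect matching: {(W1,J3), (W2,J5), (W3,J2), (W4,J4)}
All 4 vertices on the smaller side are matched.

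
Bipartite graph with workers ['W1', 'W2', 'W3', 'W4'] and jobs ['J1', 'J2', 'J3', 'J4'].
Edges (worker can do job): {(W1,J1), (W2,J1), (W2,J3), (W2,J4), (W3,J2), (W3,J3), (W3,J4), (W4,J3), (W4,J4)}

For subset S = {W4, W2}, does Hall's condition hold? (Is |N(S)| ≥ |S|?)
Yes: |N(S)| = 3, |S| = 2

Subset S = {W4, W2}
Neighbors N(S) = {J1, J3, J4}

|N(S)| = 3, |S| = 2
Hall's condition: |N(S)| ≥ |S| is satisfied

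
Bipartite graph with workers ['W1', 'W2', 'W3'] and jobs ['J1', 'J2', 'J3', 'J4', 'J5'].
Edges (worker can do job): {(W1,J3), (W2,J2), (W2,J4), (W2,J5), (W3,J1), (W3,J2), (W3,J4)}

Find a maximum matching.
Matching: {(W1,J3), (W2,J2), (W3,J4)}

Maximum matching (size 3):
  W1 → J3
  W2 → J2
  W3 → J4

Each worker is assigned to at most one job, and each job to at most one worker.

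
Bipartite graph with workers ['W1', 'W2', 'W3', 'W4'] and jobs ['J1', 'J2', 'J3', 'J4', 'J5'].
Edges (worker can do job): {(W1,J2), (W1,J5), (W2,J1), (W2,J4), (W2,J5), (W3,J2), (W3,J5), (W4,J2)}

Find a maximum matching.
Matching: {(W2,J4), (W3,J5), (W4,J2)}

Maximum matching (size 3):
  W2 → J4
  W3 → J5
  W4 → J2

Each worker is assigned to at most one job, and each job to at most one worker.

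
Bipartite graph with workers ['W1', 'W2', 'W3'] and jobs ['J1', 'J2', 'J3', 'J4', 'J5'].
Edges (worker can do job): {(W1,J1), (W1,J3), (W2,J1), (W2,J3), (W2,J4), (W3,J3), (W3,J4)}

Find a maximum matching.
Matching: {(W1,J1), (W2,J4), (W3,J3)}

Maximum matching (size 3):
  W1 → J1
  W2 → J4
  W3 → J3

Each worker is assigned to at most one job, and each job to at most one worker.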